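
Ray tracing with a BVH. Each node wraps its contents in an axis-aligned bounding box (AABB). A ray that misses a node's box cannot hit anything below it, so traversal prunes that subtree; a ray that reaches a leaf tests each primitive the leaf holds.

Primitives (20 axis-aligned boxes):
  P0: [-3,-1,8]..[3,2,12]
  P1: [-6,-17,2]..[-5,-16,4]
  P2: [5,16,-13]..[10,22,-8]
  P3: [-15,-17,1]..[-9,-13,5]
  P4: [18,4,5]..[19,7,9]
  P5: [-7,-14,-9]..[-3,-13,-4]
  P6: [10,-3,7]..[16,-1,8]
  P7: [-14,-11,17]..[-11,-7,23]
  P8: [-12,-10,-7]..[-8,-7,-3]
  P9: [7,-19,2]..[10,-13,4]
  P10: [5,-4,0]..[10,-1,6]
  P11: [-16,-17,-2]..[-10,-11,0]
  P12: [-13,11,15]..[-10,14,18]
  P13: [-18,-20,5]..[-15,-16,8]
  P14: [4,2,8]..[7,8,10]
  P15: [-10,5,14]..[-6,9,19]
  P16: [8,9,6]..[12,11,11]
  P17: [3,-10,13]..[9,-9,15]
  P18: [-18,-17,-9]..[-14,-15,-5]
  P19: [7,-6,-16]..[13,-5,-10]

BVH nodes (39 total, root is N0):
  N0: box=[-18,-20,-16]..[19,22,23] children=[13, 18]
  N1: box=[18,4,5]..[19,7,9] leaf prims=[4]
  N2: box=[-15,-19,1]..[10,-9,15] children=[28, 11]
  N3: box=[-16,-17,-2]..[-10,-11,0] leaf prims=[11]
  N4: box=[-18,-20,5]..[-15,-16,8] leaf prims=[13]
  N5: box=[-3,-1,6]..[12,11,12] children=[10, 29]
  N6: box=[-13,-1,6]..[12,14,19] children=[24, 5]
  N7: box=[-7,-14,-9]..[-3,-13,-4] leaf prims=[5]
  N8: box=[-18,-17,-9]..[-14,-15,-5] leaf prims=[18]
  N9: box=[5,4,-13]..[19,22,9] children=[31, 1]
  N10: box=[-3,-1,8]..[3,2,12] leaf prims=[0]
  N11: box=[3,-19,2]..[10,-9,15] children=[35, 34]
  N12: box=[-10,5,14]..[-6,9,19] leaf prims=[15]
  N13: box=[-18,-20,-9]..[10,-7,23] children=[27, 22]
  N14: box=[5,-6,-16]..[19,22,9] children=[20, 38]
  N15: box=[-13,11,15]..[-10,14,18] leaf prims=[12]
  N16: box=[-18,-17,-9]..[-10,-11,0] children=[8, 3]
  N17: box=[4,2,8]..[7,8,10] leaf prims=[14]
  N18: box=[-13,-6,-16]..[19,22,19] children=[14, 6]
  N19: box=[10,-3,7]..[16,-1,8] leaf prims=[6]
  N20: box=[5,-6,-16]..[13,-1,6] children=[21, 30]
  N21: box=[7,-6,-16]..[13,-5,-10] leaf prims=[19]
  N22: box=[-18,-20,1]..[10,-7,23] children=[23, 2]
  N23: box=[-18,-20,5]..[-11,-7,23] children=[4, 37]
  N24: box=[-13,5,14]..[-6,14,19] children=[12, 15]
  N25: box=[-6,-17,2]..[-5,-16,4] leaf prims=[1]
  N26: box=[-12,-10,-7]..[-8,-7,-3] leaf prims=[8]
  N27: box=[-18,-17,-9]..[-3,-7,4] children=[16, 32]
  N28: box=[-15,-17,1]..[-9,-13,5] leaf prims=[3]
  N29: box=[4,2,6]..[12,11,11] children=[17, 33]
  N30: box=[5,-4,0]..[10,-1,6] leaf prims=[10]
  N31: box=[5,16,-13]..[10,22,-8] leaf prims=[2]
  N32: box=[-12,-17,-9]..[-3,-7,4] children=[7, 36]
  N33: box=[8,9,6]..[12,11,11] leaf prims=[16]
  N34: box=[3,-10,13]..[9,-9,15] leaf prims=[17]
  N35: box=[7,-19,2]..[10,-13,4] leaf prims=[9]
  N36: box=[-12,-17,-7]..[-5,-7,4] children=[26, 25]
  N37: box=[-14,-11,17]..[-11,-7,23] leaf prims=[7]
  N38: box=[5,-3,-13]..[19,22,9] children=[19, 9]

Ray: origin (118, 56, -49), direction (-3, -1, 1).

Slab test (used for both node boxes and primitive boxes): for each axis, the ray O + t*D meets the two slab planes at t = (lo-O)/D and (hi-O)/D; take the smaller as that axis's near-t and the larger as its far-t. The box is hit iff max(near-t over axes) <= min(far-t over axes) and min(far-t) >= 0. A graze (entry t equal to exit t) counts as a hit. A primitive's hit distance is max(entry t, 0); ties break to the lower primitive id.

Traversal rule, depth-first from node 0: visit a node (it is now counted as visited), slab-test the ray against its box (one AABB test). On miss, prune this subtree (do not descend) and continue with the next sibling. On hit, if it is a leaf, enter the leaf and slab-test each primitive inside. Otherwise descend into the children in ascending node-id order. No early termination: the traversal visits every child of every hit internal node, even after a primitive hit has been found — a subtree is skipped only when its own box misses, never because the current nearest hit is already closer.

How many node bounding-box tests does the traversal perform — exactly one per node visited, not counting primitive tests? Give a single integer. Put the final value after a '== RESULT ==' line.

Traverse from the root:
N0 x:[33,136/3] y:[34,76] z:[33,72] -> hit [34,136/3], descend [13, 18]
  N13 x:[36,136/3] y:[63,76] z:[40,72] -> miss, prune
  N18 x:[33,131/3] y:[34,62] z:[33,68] -> hit [34,131/3], descend [6, 14]
    N6 x:[106/3,131/3] y:[42,57] z:[55,68] -> miss, prune
    N14 x:[33,113/3] y:[34,62] z:[33,58] -> hit [34,113/3], descend [20, 38]
      N20 x:[35,113/3] y:[57,62] z:[33,55] -> miss, prune
      N38 x:[33,113/3] y:[34,59] z:[36,58] -> hit [36,113/3], descend [9, 19]
        N9 x:[33,113/3] y:[34,52] z:[36,58] -> hit [36,113/3], descend [1, 31]
          N1 x:[33,100/3] y:[49,52] z:[54,58] -> miss, prune
          N31 x:[36,113/3] y:[34,40] z:[36,41] -> hit [36,113/3] leaf, test {P2@t=36}
        N19 x:[34,36] y:[57,59] z:[56,57] -> miss, prune

order=[0, 13, 18, 6, 14, 20, 38, 9, 1, 31, 19]  |boxes|=11  |leaves|=1  hit=P2

== RESULT ==
11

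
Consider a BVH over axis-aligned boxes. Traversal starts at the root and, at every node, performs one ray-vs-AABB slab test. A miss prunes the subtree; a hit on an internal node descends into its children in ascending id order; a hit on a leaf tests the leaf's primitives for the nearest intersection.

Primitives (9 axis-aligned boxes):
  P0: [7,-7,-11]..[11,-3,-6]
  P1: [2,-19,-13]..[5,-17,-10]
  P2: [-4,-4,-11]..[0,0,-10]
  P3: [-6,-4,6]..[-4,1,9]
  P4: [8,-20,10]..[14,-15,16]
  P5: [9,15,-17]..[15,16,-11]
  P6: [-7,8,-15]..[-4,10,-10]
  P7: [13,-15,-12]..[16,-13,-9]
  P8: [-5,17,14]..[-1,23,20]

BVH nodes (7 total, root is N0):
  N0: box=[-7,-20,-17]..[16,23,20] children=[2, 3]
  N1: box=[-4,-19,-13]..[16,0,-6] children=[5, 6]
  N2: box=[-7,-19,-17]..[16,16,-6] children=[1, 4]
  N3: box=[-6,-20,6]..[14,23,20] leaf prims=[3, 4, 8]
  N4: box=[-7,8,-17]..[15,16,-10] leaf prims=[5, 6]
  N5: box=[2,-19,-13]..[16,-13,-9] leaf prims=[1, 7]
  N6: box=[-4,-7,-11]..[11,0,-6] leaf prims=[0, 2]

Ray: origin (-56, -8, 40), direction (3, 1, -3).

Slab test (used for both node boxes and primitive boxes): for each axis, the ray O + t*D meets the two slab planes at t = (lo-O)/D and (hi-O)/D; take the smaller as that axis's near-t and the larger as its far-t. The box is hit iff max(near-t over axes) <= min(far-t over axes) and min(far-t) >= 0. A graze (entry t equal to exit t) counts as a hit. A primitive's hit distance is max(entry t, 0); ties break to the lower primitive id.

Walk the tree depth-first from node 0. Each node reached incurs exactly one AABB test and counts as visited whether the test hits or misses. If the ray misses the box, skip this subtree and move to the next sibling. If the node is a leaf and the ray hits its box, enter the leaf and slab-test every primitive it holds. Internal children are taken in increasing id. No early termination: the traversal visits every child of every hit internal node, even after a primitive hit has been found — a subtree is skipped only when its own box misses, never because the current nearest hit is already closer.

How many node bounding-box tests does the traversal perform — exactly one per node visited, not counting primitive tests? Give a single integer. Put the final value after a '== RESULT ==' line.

Traverse from the root:
N0 x:[49/3,24] y:[-12,31] z:[20/3,19] -> hit [49/3,19], descend [2, 3]
  N2 x:[49/3,24] y:[-11,24] z:[46/3,19] -> hit [49/3,19], descend [1, 4]
    N1 x:[52/3,24] y:[-11,8] z:[46/3,53/3] -> miss, prune
    N4 x:[49/3,71/3] y:[16,24] z:[50/3,19] -> hit [50/3,19] leaf, test {P5(miss), P6@t=50/3}
  N3 x:[50/3,70/3] y:[-12,31] z:[20/3,34/3] -> miss, prune

Visited [0, 2, 1, 4, 3]. Tests: 5 box, 1 leaf. Nearest: P6.

== RESULT ==
5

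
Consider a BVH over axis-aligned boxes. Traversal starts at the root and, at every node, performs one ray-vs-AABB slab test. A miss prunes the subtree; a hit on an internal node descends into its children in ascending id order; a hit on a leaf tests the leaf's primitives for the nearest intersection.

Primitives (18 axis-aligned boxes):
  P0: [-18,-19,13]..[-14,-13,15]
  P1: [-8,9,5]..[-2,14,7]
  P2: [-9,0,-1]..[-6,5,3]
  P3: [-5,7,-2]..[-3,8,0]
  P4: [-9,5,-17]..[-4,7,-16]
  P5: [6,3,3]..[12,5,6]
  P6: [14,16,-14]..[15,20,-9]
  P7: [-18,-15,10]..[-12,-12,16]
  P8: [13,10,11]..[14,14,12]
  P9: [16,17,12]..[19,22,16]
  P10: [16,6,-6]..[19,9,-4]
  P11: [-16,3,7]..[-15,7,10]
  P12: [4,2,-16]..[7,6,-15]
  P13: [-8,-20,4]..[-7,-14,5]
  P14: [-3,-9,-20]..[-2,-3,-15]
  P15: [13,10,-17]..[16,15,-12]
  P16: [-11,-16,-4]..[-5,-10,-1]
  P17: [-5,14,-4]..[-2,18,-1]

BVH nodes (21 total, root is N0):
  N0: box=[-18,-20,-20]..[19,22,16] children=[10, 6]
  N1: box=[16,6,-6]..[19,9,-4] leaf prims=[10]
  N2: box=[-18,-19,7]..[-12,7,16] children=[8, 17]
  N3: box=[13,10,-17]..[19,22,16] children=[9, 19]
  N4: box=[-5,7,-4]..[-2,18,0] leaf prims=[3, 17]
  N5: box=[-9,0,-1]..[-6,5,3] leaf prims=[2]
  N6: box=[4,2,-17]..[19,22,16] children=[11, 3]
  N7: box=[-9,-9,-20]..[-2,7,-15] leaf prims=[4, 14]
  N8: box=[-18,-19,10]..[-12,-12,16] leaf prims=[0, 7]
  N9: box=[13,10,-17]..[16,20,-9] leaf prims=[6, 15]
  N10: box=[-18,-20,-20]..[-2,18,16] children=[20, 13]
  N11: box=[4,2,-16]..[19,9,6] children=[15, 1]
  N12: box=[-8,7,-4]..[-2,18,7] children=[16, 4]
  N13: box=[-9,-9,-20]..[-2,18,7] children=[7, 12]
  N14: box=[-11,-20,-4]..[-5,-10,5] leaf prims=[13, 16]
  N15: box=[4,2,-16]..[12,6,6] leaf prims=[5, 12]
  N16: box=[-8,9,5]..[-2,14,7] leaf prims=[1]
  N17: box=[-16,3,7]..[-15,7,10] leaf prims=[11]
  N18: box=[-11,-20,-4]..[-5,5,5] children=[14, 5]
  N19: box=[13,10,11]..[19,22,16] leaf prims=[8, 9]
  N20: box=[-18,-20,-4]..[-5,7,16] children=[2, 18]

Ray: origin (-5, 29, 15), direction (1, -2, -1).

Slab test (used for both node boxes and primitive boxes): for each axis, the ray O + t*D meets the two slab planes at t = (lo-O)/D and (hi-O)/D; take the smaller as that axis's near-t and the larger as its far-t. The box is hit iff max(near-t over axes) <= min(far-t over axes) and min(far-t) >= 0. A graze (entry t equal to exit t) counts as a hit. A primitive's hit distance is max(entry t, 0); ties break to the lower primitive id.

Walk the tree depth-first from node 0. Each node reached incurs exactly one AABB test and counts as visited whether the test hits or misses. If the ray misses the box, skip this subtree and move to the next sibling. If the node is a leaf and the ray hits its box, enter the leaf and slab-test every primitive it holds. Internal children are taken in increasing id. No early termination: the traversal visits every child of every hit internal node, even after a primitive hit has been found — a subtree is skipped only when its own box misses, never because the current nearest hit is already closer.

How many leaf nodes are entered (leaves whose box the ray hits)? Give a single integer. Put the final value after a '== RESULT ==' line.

Walk:
N0 x:[-13,24] y:[7/2,49/2] z:[-1,35] -> hit [7/2,24], descend [6, 10]
  N6 x:[9,24] y:[7/2,27/2] z:[-1,32] -> hit [9,27/2], descend [3, 11]
    N3 x:[18,24] y:[7/2,19/2] z:[-1,32] -> miss, prune
    N11 x:[9,24] y:[10,27/2] z:[9,31] -> hit [10,27/2], descend [1, 15]
      N1 x:[21,24] y:[10,23/2] z:[19,21] -> miss, prune
      N15 x:[9,17] y:[23/2,27/2] z:[9,31] -> hit [23/2,27/2] leaf, test {P5@t=12, P12(miss)}
  N10 x:[-13,3] y:[11/2,49/2] z:[-1,35] -> miss, prune

Summary -> nodes [0, 6, 3, 11, 1, 15, 10]; box-tests=7; leaf-entries=1; first=P5

== RESULT ==
1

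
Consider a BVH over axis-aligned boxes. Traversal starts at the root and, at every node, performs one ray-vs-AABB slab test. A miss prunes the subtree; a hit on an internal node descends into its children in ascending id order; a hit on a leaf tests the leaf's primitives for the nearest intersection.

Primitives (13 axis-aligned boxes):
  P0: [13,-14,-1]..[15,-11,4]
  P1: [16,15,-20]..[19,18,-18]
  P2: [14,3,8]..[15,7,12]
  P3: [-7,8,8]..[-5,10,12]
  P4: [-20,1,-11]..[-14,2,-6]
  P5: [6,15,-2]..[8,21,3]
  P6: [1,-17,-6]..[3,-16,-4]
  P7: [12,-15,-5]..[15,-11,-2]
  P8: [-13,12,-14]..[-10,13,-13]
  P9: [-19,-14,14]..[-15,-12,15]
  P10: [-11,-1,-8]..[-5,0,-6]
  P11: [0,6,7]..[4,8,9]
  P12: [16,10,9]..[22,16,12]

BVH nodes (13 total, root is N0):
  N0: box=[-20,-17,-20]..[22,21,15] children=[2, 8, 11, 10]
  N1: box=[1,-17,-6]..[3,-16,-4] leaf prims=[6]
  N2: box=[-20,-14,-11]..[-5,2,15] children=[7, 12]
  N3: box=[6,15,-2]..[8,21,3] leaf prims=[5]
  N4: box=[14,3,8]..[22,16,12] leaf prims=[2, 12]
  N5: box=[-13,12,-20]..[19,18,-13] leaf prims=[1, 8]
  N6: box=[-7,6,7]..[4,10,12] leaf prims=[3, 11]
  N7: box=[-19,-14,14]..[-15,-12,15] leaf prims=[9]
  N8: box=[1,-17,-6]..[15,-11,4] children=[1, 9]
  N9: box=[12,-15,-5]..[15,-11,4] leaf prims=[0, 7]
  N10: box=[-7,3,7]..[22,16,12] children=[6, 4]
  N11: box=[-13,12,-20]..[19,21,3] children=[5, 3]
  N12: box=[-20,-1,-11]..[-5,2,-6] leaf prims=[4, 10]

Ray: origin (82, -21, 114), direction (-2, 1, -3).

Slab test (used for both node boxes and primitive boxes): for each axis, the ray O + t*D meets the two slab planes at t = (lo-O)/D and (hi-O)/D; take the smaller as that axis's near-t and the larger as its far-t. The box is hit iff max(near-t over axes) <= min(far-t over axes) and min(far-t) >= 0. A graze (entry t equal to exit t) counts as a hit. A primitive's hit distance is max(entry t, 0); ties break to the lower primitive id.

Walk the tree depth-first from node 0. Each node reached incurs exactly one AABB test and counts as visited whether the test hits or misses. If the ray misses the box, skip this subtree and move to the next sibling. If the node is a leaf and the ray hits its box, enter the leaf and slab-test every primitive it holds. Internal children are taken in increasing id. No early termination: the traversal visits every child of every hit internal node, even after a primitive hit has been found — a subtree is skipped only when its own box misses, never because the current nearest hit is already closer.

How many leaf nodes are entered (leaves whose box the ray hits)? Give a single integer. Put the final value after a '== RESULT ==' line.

Walk:
N0 x:[30,51] y:[4,42] z:[33,134/3] -> hit [33,42], descend [2, 8, 10, 11]
  N2 x:[87/2,51] y:[7,23] z:[33,125/3] -> miss, prune
  N8 x:[67/2,81/2] y:[4,10] z:[110/3,40] -> miss, prune
  N10 x:[30,89/2] y:[24,37] z:[34,107/3] -> hit [34,107/3], descend [4, 6]
    N4 x:[30,34] y:[24,37] z:[34,106/3] -> hit [34,34] leaf, test {P2(miss), P12(miss)}
    N6 x:[39,89/2] y:[27,31] z:[34,107/3] -> miss, prune
  N11 x:[63/2,95/2] y:[33,42] z:[37,134/3] -> hit [37,42], descend [3, 5]
    N3 x:[37,38] y:[36,42] z:[37,116/3] -> hit [37,38] leaf, test {P5@t=37}
    N5 x:[63/2,95/2] y:[33,39] z:[127/3,134/3] -> miss, prune

order=[0, 2, 8, 10, 4, 6, 11, 3, 5]  |boxes|=9  |leaves|=2  hit=P5

== RESULT ==
2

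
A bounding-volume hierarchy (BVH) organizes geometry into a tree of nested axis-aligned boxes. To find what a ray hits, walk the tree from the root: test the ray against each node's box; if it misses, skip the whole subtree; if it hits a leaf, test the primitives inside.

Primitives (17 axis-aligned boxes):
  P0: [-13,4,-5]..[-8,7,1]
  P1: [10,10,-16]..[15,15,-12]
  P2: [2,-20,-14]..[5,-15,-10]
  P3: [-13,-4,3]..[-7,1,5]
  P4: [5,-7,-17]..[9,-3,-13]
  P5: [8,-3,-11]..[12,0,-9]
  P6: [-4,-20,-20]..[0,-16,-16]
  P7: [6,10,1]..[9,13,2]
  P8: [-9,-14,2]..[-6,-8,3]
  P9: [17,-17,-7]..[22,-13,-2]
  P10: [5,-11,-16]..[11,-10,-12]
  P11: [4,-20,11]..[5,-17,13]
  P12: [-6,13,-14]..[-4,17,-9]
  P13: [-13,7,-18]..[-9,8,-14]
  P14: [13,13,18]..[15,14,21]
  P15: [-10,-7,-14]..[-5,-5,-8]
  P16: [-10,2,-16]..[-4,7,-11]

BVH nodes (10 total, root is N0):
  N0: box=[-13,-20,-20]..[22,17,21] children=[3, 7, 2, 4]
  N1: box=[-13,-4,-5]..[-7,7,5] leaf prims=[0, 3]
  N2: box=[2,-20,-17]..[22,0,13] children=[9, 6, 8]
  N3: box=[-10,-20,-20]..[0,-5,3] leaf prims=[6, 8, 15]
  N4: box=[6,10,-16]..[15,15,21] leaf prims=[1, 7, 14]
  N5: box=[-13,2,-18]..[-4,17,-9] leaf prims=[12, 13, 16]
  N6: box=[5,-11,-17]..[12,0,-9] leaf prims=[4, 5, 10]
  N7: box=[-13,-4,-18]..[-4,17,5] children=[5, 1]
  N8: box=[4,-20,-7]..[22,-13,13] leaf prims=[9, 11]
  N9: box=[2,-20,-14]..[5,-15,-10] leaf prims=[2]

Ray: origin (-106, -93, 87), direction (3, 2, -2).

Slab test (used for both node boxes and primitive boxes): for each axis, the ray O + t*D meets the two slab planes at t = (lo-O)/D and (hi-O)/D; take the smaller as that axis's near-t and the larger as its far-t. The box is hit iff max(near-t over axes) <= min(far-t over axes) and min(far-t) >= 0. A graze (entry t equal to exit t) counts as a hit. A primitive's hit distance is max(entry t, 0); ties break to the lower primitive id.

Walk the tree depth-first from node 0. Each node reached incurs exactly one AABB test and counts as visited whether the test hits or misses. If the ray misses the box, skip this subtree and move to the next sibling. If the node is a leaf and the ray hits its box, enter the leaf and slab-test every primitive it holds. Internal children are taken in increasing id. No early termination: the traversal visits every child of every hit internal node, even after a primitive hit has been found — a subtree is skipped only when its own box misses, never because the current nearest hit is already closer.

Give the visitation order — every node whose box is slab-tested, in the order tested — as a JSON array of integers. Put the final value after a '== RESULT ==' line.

Traverse from the root:
N0 x:[31,128/3] y:[73/2,55] z:[33,107/2] -> hit [73/2,128/3], descend [2, 3, 4, 7]
  N2 x:[36,128/3] y:[73/2,93/2] z:[37,52] -> hit [37,128/3], descend [6, 8, 9]
    N6 x:[37,118/3] y:[41,93/2] z:[48,52] -> miss, prune
    N8 x:[110/3,128/3] y:[73/2,40] z:[37,47] -> hit [37,40] leaf, test {P9(miss), P11@t=37}
    N9 x:[36,37] y:[73/2,39] z:[97/2,101/2] -> miss, prune
  N3 x:[32,106/3] y:[73/2,44] z:[42,107/2] -> miss, prune
  N4 x:[112/3,121/3] y:[103/2,54] z:[33,103/2] -> miss, prune
  N7 x:[31,34] y:[89/2,55] z:[41,105/2] -> miss, prune

order=[0, 2, 6, 8, 9, 3, 4, 7]  |boxes|=8  |leaves|=1  hit=P11

== RESULT ==
[0, 2, 6, 8, 9, 3, 4, 7]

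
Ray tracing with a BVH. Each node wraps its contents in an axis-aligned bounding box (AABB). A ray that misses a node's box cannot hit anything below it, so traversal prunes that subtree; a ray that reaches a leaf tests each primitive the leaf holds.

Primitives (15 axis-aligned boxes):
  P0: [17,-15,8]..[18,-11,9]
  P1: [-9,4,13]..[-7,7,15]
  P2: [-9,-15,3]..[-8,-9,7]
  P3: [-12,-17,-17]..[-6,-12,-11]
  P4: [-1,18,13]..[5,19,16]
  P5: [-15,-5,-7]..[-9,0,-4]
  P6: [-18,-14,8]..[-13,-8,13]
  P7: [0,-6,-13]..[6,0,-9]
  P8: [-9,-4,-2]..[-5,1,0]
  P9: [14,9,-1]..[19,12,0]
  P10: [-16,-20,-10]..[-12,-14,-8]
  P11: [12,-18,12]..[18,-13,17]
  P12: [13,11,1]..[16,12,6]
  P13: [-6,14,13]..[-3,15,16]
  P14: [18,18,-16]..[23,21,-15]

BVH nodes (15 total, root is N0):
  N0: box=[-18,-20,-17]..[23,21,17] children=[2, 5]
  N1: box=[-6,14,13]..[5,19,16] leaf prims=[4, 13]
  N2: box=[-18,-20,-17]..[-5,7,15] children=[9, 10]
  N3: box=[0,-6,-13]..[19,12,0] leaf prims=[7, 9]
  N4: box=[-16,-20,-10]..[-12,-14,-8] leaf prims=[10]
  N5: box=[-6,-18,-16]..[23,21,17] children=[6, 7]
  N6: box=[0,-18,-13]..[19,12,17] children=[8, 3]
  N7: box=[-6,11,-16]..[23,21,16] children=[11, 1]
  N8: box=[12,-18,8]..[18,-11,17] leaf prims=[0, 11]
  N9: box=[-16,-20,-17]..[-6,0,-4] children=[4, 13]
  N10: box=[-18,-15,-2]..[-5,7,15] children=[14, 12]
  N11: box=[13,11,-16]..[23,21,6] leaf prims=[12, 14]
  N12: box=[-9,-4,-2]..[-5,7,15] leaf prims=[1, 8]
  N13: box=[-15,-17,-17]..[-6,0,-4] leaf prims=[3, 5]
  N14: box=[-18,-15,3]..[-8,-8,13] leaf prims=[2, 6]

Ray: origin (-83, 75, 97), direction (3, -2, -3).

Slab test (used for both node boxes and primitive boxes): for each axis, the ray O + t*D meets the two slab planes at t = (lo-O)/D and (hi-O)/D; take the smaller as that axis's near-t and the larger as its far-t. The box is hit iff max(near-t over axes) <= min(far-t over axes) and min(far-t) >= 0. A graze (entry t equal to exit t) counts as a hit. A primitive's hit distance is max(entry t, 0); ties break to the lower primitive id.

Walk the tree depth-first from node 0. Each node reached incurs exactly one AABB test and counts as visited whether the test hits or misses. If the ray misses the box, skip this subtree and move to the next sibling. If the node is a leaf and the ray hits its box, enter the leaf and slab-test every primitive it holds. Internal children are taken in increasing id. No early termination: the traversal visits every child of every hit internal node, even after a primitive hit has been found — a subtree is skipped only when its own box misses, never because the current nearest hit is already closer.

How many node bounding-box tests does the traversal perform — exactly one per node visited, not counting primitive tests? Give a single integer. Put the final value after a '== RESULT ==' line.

Trace the traversal:
N0 x:[65/3,106/3] y:[27,95/2] z:[80/3,38] -> hit [27,106/3], descend [2, 5]
  N2 x:[65/3,26] y:[34,95/2] z:[82/3,38] -> miss, prune
  N5 x:[77/3,106/3] y:[27,93/2] z:[80/3,113/3] -> hit [27,106/3], descend [6, 7]
    N6 x:[83/3,34] y:[63/2,93/2] z:[80/3,110/3] -> hit [63/2,34], descend [3, 8]
      N3 x:[83/3,34] y:[63/2,81/2] z:[97/3,110/3] -> hit [97/3,34] leaf, test {P7(miss), P9@t=97/3}
      N8 x:[95/3,101/3] y:[43,93/2] z:[80/3,89/3] -> miss, prune
    N7 x:[77/3,106/3] y:[27,32] z:[27,113/3] -> hit [27,32], descend [1, 11]
      N1 x:[77/3,88/3] y:[28,61/2] z:[27,28] -> hit [28,28] leaf, test {P4@t=28, P13(miss)}
      N11 x:[32,106/3] y:[27,32] z:[91/3,113/3] -> hit [32,32] leaf, test {P12@t=32, P14(miss)}

order=[0, 2, 5, 6, 3, 8, 7, 1, 11]  |boxes|=9  |leaves|=3  hit=P4

== RESULT ==
9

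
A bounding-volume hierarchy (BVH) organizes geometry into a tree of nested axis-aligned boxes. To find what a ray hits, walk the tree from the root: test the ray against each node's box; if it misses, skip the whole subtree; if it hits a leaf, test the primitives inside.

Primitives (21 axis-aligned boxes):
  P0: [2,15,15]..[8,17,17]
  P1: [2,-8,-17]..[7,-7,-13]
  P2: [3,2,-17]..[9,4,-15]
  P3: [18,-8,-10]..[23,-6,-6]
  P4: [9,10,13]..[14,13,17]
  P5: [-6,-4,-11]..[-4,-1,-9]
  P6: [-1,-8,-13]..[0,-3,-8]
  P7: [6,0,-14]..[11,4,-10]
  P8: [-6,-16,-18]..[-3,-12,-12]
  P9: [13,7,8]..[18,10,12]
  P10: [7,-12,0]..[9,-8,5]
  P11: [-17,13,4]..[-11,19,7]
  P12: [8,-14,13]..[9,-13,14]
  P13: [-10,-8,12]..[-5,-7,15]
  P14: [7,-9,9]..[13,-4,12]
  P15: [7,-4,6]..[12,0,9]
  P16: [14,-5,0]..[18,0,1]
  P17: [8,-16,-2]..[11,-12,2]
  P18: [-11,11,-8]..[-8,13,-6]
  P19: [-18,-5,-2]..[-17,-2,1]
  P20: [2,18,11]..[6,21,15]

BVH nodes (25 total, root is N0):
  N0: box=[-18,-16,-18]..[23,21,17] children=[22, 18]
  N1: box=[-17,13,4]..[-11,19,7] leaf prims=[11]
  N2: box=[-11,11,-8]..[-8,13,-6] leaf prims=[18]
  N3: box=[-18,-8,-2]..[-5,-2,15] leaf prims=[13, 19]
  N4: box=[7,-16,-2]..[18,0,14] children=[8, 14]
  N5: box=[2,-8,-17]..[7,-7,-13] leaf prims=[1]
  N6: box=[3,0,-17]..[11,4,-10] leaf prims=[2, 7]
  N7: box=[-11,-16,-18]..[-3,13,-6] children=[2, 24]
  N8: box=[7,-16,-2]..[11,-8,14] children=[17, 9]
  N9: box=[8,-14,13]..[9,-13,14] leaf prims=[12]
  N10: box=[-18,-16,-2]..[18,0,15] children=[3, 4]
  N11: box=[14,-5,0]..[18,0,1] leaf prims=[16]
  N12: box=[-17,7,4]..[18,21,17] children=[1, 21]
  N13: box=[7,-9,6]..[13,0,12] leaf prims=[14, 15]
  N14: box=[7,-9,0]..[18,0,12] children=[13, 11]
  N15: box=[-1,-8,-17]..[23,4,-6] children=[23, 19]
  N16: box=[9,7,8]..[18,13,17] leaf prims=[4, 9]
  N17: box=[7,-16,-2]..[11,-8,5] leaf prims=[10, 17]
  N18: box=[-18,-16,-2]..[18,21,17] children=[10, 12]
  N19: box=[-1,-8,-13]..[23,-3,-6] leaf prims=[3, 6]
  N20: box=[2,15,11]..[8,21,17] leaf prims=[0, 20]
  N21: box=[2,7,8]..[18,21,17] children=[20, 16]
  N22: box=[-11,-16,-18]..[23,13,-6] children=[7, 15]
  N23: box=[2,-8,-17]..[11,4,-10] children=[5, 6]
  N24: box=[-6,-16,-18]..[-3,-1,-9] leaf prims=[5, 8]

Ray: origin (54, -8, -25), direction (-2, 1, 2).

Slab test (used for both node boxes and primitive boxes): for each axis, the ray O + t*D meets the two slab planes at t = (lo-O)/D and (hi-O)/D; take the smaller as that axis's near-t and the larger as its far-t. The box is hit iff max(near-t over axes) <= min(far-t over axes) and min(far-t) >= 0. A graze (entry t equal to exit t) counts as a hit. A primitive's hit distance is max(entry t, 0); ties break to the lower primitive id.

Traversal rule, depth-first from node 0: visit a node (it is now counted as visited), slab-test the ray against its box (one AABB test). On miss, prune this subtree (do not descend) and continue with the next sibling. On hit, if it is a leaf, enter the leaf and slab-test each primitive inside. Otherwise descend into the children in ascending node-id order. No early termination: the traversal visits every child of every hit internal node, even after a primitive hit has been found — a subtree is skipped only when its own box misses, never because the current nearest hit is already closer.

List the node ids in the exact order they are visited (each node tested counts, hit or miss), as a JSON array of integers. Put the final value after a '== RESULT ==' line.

Traverse from the root:
N0 x:[31/2,36] y:[-8,29] z:[7/2,21] -> hit [31/2,21], descend [18, 22]
  N18 x:[18,36] y:[-8,29] z:[23/2,21] -> hit [18,21], descend [10, 12]
    N10 x:[18,36] y:[-8,8] z:[23/2,20] -> miss, prune
    N12 x:[18,71/2] y:[15,29] z:[29/2,21] -> hit [18,21], descend [1, 21]
      N1 x:[65/2,71/2] y:[21,27] z:[29/2,16] -> miss, prune
      N21 x:[18,26] y:[15,29] z:[33/2,21] -> hit [18,21], descend [16, 20]
        N16 x:[18,45/2] y:[15,21] z:[33/2,21] -> hit [18,21] leaf, test {P4@t=20, P9@t=18}
        N20 x:[23,26] y:[23,29] z:[18,21] -> miss, prune
  N22 x:[31/2,65/2] y:[-8,21] z:[7/2,19/2] -> miss, prune

order=[0, 18, 10, 12, 1, 21, 16, 20, 22]  |boxes|=9  |leaves|=1  hit=P9

== RESULT ==
[0, 18, 10, 12, 1, 21, 16, 20, 22]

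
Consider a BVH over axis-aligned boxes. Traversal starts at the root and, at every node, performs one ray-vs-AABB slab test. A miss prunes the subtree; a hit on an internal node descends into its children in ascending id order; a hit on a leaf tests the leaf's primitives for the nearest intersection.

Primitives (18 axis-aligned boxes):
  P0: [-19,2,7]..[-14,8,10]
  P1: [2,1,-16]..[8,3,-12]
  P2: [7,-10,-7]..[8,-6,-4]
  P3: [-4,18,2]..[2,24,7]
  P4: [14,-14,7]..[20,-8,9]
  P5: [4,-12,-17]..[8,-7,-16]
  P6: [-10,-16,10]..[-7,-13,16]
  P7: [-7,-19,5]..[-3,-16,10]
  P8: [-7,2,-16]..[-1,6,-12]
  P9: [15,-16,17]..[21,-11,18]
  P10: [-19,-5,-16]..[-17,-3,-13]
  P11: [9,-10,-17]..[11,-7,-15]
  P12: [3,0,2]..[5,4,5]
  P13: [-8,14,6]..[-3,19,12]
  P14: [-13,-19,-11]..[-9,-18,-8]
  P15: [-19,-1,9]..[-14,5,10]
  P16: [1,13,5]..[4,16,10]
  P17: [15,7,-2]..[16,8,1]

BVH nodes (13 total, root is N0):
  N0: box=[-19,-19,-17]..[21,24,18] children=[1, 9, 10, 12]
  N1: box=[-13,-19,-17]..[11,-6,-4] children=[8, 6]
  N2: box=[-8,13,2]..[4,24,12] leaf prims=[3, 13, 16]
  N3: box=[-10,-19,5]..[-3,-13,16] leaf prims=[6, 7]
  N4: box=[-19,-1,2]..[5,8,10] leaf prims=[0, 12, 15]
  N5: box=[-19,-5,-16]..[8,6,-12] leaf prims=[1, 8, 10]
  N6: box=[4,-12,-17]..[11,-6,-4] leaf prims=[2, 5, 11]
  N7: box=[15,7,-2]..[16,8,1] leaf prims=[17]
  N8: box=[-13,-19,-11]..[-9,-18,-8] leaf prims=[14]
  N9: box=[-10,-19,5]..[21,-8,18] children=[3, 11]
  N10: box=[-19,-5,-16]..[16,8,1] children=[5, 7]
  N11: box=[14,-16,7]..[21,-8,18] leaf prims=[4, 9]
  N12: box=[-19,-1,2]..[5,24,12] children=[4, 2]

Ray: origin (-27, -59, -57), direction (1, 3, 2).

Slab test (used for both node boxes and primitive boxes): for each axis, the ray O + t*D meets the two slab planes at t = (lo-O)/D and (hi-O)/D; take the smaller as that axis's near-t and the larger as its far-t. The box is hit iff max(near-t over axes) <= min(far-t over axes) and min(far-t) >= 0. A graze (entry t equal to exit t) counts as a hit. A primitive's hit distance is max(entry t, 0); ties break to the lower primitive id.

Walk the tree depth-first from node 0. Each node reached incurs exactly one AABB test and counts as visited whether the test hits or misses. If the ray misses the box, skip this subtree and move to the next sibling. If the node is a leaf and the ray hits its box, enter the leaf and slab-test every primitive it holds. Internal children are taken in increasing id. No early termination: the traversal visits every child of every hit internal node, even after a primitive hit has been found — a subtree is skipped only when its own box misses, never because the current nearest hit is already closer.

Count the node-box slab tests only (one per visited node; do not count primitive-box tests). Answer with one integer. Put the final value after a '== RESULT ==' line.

Walk:
N0 x:[8,48] y:[40/3,83/3] z:[20,75/2] -> hit [20,83/3], descend [1, 9, 10, 12]
  N1 x:[14,38] y:[40/3,53/3] z:[20,53/2] -> miss, prune
  N9 x:[17,48] y:[40/3,17] z:[31,75/2] -> miss, prune
  N10 x:[8,43] y:[18,67/3] z:[41/2,29] -> hit [41/2,67/3], descend [5, 7]
    N5 x:[8,35] y:[18,65/3] z:[41/2,45/2] -> hit [41/2,65/3] leaf, test {P1(miss), P8@t=41/2, P10(miss)}
    N7 x:[42,43] y:[22,67/3] z:[55/2,29] -> miss, prune
  N12 x:[8,32] y:[58/3,83/3] z:[59/2,69/2] -> miss, prune

Visited [0, 1, 9, 10, 5, 7, 12]. Tests: 7 box, 1 leaf. Nearest: P8.

== RESULT ==
7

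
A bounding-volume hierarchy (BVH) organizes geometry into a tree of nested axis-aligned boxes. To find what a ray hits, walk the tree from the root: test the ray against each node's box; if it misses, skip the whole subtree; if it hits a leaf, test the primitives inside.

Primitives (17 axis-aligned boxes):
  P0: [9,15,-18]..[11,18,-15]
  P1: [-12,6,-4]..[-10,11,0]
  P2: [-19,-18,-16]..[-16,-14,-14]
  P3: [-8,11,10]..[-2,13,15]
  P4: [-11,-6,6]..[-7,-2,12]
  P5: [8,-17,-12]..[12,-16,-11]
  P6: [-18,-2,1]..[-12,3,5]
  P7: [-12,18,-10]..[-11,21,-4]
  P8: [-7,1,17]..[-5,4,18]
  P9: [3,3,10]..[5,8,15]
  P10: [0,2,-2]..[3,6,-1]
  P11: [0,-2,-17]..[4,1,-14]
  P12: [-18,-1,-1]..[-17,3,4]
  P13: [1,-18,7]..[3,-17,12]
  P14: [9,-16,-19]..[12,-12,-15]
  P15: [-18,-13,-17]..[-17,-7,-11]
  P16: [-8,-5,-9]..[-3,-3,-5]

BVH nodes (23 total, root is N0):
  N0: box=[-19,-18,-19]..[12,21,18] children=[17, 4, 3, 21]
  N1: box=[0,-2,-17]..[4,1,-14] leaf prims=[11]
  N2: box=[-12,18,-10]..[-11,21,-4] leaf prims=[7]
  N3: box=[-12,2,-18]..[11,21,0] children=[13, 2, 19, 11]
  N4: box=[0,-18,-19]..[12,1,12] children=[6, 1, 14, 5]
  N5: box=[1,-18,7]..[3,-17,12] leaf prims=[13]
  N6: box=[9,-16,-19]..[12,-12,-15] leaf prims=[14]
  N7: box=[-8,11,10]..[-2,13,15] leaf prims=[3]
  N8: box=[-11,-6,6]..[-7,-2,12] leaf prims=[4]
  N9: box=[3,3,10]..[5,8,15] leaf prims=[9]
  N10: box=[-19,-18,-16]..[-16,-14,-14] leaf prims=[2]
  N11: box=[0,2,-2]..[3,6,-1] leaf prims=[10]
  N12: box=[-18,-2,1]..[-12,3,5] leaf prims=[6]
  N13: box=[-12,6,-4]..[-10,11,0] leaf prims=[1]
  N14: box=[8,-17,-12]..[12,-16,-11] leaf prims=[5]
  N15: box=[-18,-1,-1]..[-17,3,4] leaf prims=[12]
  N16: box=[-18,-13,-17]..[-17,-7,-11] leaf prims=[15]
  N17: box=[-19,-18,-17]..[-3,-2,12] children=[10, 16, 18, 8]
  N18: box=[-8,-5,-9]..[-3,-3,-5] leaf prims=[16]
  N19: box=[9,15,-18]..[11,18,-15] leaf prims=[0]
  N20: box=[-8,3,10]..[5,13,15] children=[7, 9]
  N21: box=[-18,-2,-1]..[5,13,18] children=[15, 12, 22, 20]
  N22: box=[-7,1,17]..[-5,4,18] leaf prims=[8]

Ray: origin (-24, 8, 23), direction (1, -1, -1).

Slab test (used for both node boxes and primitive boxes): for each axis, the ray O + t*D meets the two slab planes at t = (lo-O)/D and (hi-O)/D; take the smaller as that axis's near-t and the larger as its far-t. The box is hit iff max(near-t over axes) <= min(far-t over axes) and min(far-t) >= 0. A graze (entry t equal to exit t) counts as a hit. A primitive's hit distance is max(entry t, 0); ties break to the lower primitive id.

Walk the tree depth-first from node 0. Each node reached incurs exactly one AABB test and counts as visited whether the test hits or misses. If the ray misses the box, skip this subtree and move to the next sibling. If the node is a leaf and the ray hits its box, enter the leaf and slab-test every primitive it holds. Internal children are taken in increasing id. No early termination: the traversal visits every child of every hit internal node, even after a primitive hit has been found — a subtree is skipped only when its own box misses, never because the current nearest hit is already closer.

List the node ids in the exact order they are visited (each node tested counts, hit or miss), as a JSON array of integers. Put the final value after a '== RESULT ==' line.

Traverse from the root:
N0 x:[5,36] y:[-13,26] z:[5,42] -> hit [5,26], descend [3, 4, 17, 21]
  N3 x:[12,35] y:[-13,6] z:[23,41] -> miss, prune
  N4 x:[24,36] y:[7,26] z:[11,42] -> hit [24,26], descend [1, 5, 6, 14]
    N1 x:[24,28] y:[7,10] z:[37,40] -> miss, prune
    N5 x:[25,27] y:[25,26] z:[11,16] -> miss, prune
    N6 x:[33,36] y:[20,24] z:[38,42] -> miss, prune
    N14 x:[32,36] y:[24,25] z:[34,35] -> miss, prune
  N17 x:[5,21] y:[10,26] z:[11,40] -> hit [11,21], descend [8, 10, 16, 18]
    N8 x:[13,17] y:[10,14] z:[11,17] -> hit [13,14] leaf, test {P4@t=13}
    N10 x:[5,8] y:[22,26] z:[37,39] -> miss, prune
    N16 x:[6,7] y:[15,21] z:[34,40] -> miss, prune
    N18 x:[16,21] y:[11,13] z:[28,32] -> miss, prune
  N21 x:[6,29] y:[-5,10] z:[5,24] -> hit [6,10], descend [12, 15, 20, 22]
    N12 x:[6,12] y:[5,10] z:[18,22] -> miss, prune
    N15 x:[6,7] y:[5,9] z:[19,24] -> miss, prune
    N20 x:[16,29] y:[-5,5] z:[8,13] -> miss, prune
    N22 x:[17,19] y:[4,7] z:[5,6] -> miss, prune

order=[0, 3, 4, 1, 5, 6, 14, 17, 8, 10, 16, 18, 21, 12, 15, 20, 22]  |boxes|=17  |leaves|=1  hit=P4

== RESULT ==
[0, 3, 4, 1, 5, 6, 14, 17, 8, 10, 16, 18, 21, 12, 15, 20, 22]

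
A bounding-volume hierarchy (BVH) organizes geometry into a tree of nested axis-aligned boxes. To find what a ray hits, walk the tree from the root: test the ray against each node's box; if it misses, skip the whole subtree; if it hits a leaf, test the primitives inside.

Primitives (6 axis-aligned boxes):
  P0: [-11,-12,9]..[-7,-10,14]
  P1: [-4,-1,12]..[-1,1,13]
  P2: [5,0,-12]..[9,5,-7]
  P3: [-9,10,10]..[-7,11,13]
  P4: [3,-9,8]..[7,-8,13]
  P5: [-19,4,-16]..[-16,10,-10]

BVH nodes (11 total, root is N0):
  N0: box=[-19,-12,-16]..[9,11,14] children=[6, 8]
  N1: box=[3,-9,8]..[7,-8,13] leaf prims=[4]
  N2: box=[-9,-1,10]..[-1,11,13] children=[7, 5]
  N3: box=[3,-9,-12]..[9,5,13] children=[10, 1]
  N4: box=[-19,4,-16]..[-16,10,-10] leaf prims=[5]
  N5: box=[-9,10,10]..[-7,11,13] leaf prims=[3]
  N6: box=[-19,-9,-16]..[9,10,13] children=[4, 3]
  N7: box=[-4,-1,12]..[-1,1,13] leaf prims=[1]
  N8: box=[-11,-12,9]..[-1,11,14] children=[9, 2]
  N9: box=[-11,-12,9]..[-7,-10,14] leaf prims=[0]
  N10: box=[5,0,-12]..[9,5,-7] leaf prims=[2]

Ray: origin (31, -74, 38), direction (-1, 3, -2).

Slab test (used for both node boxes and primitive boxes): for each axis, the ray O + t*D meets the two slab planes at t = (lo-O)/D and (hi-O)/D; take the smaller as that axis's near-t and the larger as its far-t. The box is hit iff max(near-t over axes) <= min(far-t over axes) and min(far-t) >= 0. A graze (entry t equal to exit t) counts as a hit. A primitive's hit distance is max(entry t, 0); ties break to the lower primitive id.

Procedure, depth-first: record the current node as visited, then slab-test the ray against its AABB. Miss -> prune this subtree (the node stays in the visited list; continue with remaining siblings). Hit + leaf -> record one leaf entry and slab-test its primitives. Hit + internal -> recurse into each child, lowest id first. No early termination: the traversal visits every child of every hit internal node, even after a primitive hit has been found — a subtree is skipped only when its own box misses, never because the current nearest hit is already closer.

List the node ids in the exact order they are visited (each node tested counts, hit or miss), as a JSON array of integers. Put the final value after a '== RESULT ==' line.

Traverse from the root:
N0 x:[22,50] y:[62/3,85/3] z:[12,27] -> hit [22,27], descend [6, 8]
  N6 x:[22,50] y:[65/3,28] z:[25/2,27] -> hit [22,27], descend [3, 4]
    N3 x:[22,28] y:[65/3,79/3] z:[25/2,25] -> hit [22,25], descend [1, 10]
      N1 x:[24,28] y:[65/3,22] z:[25/2,15] -> miss, prune
      N10 x:[22,26] y:[74/3,79/3] z:[45/2,25] -> hit [74/3,25] leaf, test {P2@t=74/3}
    N4 x:[47,50] y:[26,28] z:[24,27] -> miss, prune
  N8 x:[32,42] y:[62/3,85/3] z:[12,29/2] -> miss, prune

Summary -> nodes [0, 6, 3, 1, 10, 4, 8]; box-tests=7; leaf-entries=1; first=P2

== RESULT ==
[0, 6, 3, 1, 10, 4, 8]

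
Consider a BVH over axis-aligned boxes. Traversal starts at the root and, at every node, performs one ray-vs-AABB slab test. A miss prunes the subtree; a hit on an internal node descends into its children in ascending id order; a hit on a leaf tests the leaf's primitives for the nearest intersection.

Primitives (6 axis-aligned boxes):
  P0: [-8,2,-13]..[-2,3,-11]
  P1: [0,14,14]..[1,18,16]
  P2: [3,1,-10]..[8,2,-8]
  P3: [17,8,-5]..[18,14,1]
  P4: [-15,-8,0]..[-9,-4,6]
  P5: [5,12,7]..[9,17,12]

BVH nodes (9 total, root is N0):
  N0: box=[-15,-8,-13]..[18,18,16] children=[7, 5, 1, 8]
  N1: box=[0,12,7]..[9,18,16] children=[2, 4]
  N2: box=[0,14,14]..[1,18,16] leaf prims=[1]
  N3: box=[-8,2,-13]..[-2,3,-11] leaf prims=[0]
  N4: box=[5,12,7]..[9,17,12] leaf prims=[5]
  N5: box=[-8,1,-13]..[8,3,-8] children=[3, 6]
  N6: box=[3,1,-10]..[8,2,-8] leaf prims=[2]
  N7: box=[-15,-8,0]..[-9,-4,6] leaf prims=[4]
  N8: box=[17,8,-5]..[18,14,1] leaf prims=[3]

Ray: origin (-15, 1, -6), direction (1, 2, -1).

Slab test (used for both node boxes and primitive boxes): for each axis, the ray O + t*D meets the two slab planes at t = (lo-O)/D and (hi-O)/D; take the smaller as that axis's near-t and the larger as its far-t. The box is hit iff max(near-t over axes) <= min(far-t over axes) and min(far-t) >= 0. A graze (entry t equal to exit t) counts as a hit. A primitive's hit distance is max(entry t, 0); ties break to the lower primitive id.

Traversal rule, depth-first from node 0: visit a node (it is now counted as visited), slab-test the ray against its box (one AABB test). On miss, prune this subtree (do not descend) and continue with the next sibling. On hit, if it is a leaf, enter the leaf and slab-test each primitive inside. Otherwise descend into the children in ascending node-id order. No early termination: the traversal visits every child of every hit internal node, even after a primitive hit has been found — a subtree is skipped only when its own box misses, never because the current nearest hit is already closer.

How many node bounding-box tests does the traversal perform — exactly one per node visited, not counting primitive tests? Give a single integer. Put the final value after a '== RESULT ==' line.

Walk:
N0 x:[0,33] y:[-9/2,17/2] z:[-22,7] -> hit [0,7], descend [1, 5, 7, 8]
  N1 x:[15,24] y:[11/2,17/2] z:[-22,-13] -> miss, prune
  N5 x:[7,23] y:[0,1] z:[2,7] -> miss, prune
  N7 x:[0,6] y:[-9/2,-5/2] z:[-12,-6] -> miss, prune
  N8 x:[32,33] y:[7/2,13/2] z:[-7,-1] -> miss, prune

Summary -> nodes [0, 1, 5, 7, 8]; box-tests=5; leaf-entries=0; first=miss

== RESULT ==
5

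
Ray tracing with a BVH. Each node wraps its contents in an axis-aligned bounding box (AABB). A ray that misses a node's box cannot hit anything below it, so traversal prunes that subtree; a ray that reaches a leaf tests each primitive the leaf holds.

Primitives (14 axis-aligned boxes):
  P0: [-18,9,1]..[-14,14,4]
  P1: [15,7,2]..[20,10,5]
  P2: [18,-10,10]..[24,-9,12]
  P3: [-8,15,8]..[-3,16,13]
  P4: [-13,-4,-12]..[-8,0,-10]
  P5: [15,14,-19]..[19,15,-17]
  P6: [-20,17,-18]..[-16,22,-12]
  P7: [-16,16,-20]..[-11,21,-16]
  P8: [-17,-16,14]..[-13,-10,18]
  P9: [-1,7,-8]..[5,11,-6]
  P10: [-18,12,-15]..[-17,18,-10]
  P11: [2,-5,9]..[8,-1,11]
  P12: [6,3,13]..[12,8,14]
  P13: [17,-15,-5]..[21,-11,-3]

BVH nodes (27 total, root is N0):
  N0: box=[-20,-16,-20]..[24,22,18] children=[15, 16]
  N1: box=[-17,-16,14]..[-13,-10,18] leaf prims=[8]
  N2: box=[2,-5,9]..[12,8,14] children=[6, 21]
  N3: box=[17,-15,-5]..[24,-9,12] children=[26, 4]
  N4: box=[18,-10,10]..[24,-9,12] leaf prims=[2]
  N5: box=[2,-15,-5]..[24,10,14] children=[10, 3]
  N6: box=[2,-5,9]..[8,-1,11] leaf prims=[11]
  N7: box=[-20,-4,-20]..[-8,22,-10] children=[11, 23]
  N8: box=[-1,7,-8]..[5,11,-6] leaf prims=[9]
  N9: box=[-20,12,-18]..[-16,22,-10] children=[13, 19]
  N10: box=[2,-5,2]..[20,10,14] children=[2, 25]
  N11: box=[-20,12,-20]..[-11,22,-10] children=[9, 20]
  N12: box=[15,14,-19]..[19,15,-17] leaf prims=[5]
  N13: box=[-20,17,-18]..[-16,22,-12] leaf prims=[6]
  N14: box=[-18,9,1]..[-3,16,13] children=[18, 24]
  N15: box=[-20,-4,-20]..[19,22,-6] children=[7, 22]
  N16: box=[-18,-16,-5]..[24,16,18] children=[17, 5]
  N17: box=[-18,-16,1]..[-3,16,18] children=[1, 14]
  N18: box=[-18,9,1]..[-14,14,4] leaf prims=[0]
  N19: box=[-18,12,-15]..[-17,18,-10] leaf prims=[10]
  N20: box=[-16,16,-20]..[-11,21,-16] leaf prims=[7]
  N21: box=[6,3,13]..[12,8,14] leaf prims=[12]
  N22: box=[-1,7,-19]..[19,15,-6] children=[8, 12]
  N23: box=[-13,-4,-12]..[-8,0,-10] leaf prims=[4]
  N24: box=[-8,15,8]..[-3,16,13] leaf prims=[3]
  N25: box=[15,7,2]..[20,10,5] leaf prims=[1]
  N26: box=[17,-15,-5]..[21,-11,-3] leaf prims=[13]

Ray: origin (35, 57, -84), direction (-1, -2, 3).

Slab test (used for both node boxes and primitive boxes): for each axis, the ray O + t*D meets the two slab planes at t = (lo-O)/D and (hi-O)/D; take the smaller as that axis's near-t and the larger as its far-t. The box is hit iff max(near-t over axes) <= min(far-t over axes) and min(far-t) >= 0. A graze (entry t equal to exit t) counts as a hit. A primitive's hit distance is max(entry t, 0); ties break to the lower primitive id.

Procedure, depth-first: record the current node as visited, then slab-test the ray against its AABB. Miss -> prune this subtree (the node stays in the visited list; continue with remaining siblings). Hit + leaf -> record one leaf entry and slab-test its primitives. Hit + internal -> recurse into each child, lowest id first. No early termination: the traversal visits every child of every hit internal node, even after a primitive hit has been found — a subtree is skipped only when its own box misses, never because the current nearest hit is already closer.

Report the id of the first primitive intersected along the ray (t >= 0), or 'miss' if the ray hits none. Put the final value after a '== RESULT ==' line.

Walk:
N0 x:[11,55] y:[35/2,73/2] z:[64/3,34] -> hit [64/3,34], descend [15, 16]
  N15 x:[16,55] y:[35/2,61/2] z:[64/3,26] -> hit [64/3,26], descend [7, 22]
    N7 x:[43,55] y:[35/2,61/2] z:[64/3,74/3] -> miss, prune
    N22 x:[16,36] y:[21,25] z:[65/3,26] -> hit [65/3,25], descend [8, 12]
      N8 x:[30,36] y:[23,25] z:[76/3,26] -> miss, prune
      N12 x:[16,20] y:[21,43/2] z:[65/3,67/3] -> miss, prune
  N16 x:[11,53] y:[41/2,73/2] z:[79/3,34] -> hit [79/3,34], descend [5, 17]
    N5 x:[11,33] y:[47/2,36] z:[79/3,98/3] -> hit [79/3,98/3], descend [3, 10]
      N3 x:[11,18] y:[33,36] z:[79/3,32] -> miss, prune
      N10 x:[15,33] y:[47/2,31] z:[86/3,98/3] -> hit [86/3,31], descend [2, 25]
        N2 x:[23,33] y:[49/2,31] z:[31,98/3] -> hit [31,31], descend [6, 21]
          N6 x:[27,33] y:[29,31] z:[31,95/3] -> hit [31,31] leaf, test {P11@t=31}
          N21 x:[23,29] y:[49/2,27] z:[97/3,98/3] -> miss, prune
        N25 x:[15,20] y:[47/2,25] z:[86/3,89/3] -> miss, prune
    N17 x:[38,53] y:[41/2,73/2] z:[85/3,34] -> miss, prune

Visited [0, 15, 7, 22, 8, 12, 16, 5, 3, 10, 2, 6, 21, 25, 17]. Tests: 15 box, 1 leaf. Nearest: P11.

== RESULT ==
11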